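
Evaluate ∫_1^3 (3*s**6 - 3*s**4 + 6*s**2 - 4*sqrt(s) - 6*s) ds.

86344/105 - 8*sqrt(3)

By the power rule, an antiderivative is F(s) = 3*s**7/7 - 3*s**5/5 - 8*s**(3/2)/3 + 2*s**3 - 3*s**2.
Then F(3) - F(1) = (28647/35 - 8*sqrt(3)) - (-403/105) = 86344/105 - 8*sqrt(3).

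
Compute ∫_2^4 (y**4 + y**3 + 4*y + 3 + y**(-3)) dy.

46159/160

By the power rule, an antiderivative is F(y) = y**5/5 + y**4/4 + 2*y**2 + 3*y - 1/(2*y**2).
Then F(4) - F(2) = (50043/160) - (971/40) = 46159/160.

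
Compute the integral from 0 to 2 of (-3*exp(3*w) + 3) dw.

An antiderivative is F(w) = -exp(3*w) + 3*w.
Then F(2) - F(0) = (6 - exp(6)) - (-1) = 7 - exp(6).

7 - exp(6)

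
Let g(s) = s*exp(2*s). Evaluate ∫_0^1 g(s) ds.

Integrate by parts once (u = s, dv = exp(2*s) ds).
An antiderivative is F(s) = (2*s - 1)*exp(2*s)/4.
Then F(1) - F(0) = (exp(2)/4) - (-1/4) = 1/4 + exp(2)/4.

1/4 + exp(2)/4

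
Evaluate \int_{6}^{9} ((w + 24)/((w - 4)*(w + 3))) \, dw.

-10*log(2) + 3*log(3) + 4*log(5)

Factor the denominator: w**2 - w - 12 = (w + 3)(w - 4).
Partial fractions: (w + 24)/((w - 4)*(w + 3)) = -3/(w + 3) + 4/(w - 4).
An antiderivative is F(w) = 4*log(w - 4) - 3*log(w + 3).
Then F(9) - F(6) = (-6*log(2) - 3*log(3) + 4*log(5)) - (-6*log(3) + 4*log(2)) = -10*log(2) + 3*log(3) + 4*log(5).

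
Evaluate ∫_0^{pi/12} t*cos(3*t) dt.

Integrate by parts once (u = t, dv = cos(3*t) dt).
An antiderivative is F(t) = t*sin(3*t)/3 + cos(3*t)/9.
Then F(pi/12) - F(0) = (sqrt(2)*(pi + 4)/72) - (1/9) = -1/9 + sqrt(2)*pi/72 + sqrt(2)/18.

-1/9 + sqrt(2)*pi/72 + sqrt(2)/18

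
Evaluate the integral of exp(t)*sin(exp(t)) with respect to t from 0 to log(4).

Let u = exp(t), so du = exp(t) dt. When t = 0, u = 1; when t = log(4), u = 4.
The integral becomes ∫ sin(u) du from 1 to 4, with antiderivative -cos(u).
Back in t: F(t) = -cos(exp(t)).
Then F(log(4)) - F(0) = (-cos(4)) - (-cos(1)) = cos(1) - cos(4).

cos(1) - cos(4)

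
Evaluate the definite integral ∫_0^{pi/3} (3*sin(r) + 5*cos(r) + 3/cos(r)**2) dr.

An antiderivative is F(r) = 5*sin(r) - 3*cos(r) + 3*tan(r).
Then F(pi/3) - F(0) = (-3/2 + 11*sqrt(3)/2) - (-3) = 3/2 + 11*sqrt(3)/2.

3/2 + 11*sqrt(3)/2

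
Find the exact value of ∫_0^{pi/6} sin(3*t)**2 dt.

pi/12

Use the identity sin^2(3*t) = (1 - cos(6*t))/2.
An antiderivative is F(t) = t/2 - sin(6*t)/12.
Then F(pi/6) - F(0) = (pi/12) - (0) = pi/12.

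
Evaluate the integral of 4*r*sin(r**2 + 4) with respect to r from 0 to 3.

-2*cos(13) + 2*cos(4)

Let u = r**2 + 4, so du = 2*r dr. When r = 0, u = 4; when r = 3, u = 13.
The integral becomes 2·∫ sin(u) du from 4 to 13, with antiderivative -2*cos(u).
Back in r: F(r) = -2*cos(r**2 + 4).
Then F(3) - F(0) = (-2*cos(13)) - (-2*cos(4)) = -2*cos(13) + 2*cos(4).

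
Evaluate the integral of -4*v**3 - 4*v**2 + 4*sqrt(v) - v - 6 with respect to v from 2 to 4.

-934/3 - 16*sqrt(2)/3

By the power rule, an antiderivative is F(v) = -v**4 + 8*v**(3/2)/3 - 4*v**3/3 - v**2/2 - 6*v.
Then F(4) - F(2) = (-352) - (-122/3 + 16*sqrt(2)/3) = -934/3 - 16*sqrt(2)/3.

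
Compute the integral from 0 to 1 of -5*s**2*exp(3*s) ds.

Integrate by parts twice (u = s^2, dv = -5*exp(3*s) ds).
An antiderivative is F(s) = (-45*s**2 + 30*s - 10)*exp(3*s)/27.
Then F(1) - F(0) = (-25*exp(3)/27) - (-10/27) = 10/27 - 25*exp(3)/27.

10/27 - 25*exp(3)/27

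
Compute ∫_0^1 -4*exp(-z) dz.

-4 + 4*exp(-1)

An antiderivative is F(z) = 4*exp(-z).
Then F(1) - F(0) = (4*exp(-1)) - (4) = -4 + 4*exp(-1).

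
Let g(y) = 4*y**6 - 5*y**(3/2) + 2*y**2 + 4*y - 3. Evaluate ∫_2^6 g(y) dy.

By the power rule, an antiderivative is F(y) = 4*y**7/7 - 2*y**(5/2) + 2*y**3/3 + 2*y**2 - 3*y.
Then F(6) - F(2) = (1121130/7 - 72*sqrt(6)) - (1690/21 - 8*sqrt(2)) = -72*sqrt(6) + 8*sqrt(2) + 3361700/21.

-72*sqrt(6) + 8*sqrt(2) + 3361700/21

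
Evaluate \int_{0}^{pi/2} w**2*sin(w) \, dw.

Integrate by parts twice (u = w^2, dv = sin(w) dw).
An antiderivative is F(w) = -w**2*cos(w) + 2*w*sin(w) + 2*cos(w).
Then F(pi/2) - F(0) = (pi) - (2) = -2 + pi.

-2 + pi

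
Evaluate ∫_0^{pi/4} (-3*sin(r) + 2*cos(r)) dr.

An antiderivative is F(r) = 2*sin(r) + 3*cos(r).
Then F(pi/4) - F(0) = (5*sqrt(2)/2) - (3) = -3 + 5*sqrt(2)/2.

-3 + 5*sqrt(2)/2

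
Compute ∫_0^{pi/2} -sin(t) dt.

-1

An antiderivative is F(t) = cos(t).
Then F(pi/2) - F(0) = (0) - (1) = -1.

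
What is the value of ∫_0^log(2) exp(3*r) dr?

7/3

Let u = exp(r), so du = exp(r) dr. When r = 0, u = 1; when r = log(2), u = 2.
The integral becomes ∫ u**2 du from 1 to 2, with antiderivative u**3/3.
Back in r: F(r) = exp(3*r)/3.
Then F(log(2)) - F(0) = (8/3) - (1/3) = 7/3.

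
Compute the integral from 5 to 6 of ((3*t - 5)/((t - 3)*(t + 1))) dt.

Factor the denominator: t**2 - 2*t - 3 = (t + 1)(t - 3).
Partial fractions: (3*t - 5)/((t - 3)*(t + 1)) = 2/(t + 1) + 1/(t - 3).
An antiderivative is F(t) = log(t - 3) + 2*log(t + 1).
Then F(6) - F(5) = (log(3) + 2*log(7)) - (log(72)) = log(49/24).

log(49/24)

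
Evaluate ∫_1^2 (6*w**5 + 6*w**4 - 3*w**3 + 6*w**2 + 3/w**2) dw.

2089/20

By the power rule, an antiderivative is F(w) = w**6 + 6*w**5/5 - 3*w**4/4 + 2*w**3 - 3/w.
Then F(2) - F(1) = (1049/10) - (9/20) = 2089/20.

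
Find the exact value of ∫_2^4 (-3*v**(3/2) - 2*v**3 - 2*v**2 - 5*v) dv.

-3386/15 + 24*sqrt(2)/5

By the power rule, an antiderivative is F(v) = -6*v**(5/2)/5 - v**4/2 - 2*v**3/3 - 5*v**2/2.
Then F(4) - F(2) = (-3736/15) - (-70/3 - 24*sqrt(2)/5) = -3386/15 + 24*sqrt(2)/5.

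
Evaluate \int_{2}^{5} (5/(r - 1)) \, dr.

10*log(2)

An antiderivative is F(r) = 5*log(r - 1).
Then F(5) - F(2) = (10*log(2)) - (0) = 10*log(2).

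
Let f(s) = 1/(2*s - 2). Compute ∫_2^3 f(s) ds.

log(2)/2

An antiderivative is F(s) = log(2*s - 2)/2.
Then F(3) - F(2) = (log(2)) - (log(2)/2) = log(2)/2.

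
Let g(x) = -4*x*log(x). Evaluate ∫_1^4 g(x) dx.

15 - 64*log(2)

Integrate by parts once (u = ln x, dv = -4*x dx).
An antiderivative is F(x) = -x**2*(2*log(x) - 1).
Then F(4) - F(1) = (16 - 64*log(2)) - (1) = 15 - 64*log(2).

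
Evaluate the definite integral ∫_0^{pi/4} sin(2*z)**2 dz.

Use the identity sin^2(2*z) = (1 - cos(4*z))/2.
An antiderivative is F(z) = z/2 - sin(4*z)/8.
Then F(pi/4) - F(0) = (pi/8) - (0) = pi/8.

pi/8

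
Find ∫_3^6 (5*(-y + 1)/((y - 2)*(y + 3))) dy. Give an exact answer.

log(4/81)

Factor the denominator: y**2 + y - 6 = (y + 3)(y - 2).
Partial fractions: 5*(-y + 1)/((y - 2)*(y + 3)) = -4/(y + 3) - 1/(y - 2).
An antiderivative is F(y) = -log(y - 2) - 4*log(y + 3).
Then F(6) - F(3) = (-8*log(3) - 2*log(2)) - (-4*log(3) - 4*log(2)) = log(4/81).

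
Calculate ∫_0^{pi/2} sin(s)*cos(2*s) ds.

Use the identity sin(s)cos(2*s) = [sin(3*s) + sin(-s)]/2.
An antiderivative is F(s) = cos(s)/2 - cos(3*s)/6.
Then F(pi/2) - F(0) = (0) - (1/3) = -1/3.

-1/3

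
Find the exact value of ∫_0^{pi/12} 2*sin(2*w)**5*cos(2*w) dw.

1/384

Let u = sin(2*w), so du = 2*cos(2*w) dw. When w = 0, u = 0; when w = pi/12, u = 1/2.
The integral becomes ∫ u**5 du from 0 to 1/2, with antiderivative u**6/6.
Back in w: F(w) = sin(2*w)**6/6.
Then F(pi/12) - F(0) = (1/384) - (0) = 1/384.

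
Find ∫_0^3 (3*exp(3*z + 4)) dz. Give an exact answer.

Let u = 3*z + 4, so du = 3 dz. When z = 0, u = 4; when z = 3, u = 13.
The integral becomes ∫ exp(u) du from 4 to 13, with antiderivative exp(u).
Back in z: F(z) = exp(3*z + 4).
Then F(3) - F(0) = (exp(13)) - (exp(4)) = -exp(4) + exp(13).

-exp(4) + exp(13)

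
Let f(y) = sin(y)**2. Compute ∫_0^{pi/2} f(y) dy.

pi/4

Use the identity sin^2(y) = (1 - cos(2*y))/2.
An antiderivative is F(y) = y/2 - sin(2*y)/4.
Then F(pi/2) - F(0) = (pi/4) - (0) = pi/4.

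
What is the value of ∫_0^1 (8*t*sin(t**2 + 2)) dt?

4*cos(2) - 4*cos(3)

Let u = t**2 + 2, so du = 2*t dt. When t = 0, u = 2; when t = 1, u = 3.
The integral becomes 4·∫ sin(u) du from 2 to 3, with antiderivative -4*cos(u).
Back in t: F(t) = -4*cos(t**2 + 2).
Then F(1) - F(0) = (-4*cos(3)) - (-4*cos(2)) = 4*cos(2) - 4*cos(3).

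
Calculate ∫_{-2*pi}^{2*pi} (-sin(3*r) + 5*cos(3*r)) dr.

0

An antiderivative is F(r) = 5*sin(3*r)/3 + cos(3*r)/3.
Then F(2*pi) - F(-2*pi) = (1/3) - (1/3) = 0.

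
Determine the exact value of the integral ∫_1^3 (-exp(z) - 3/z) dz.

An antiderivative is F(z) = -exp(z) - 3*log(z).
Then F(3) - F(1) = (-exp(3) - log(27)) - (-exp(1)) = -exp(3) - log(27) + exp(1).

-exp(3) - log(27) + exp(1)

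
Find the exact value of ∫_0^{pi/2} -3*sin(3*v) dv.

-1

An antiderivative is F(v) = cos(3*v).
Then F(pi/2) - F(0) = (0) - (1) = -1.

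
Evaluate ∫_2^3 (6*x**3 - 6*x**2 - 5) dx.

109/2

By the power rule, an antiderivative is F(x) = 3*x**4/2 - 2*x**3 - 5*x.
Then F(3) - F(2) = (105/2) - (-2) = 109/2.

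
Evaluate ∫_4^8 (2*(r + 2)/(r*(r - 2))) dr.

log(81/4)

Factor the denominator: r**2 - 2*r = r(r - 2).
Partial fractions: 2*(r + 2)/(r*(r - 2)) = -2/r + 4/(r - 2).
An antiderivative is F(r) = -2*log(r) + 4*log(r - 2).
Then F(8) - F(4) = (log(81/4)) - (0) = log(81/4).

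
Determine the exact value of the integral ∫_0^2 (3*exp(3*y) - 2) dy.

-5 + exp(6)

An antiderivative is F(y) = exp(3*y) - 2*y.
Then F(2) - F(0) = (-4 + exp(6)) - (1) = -5 + exp(6).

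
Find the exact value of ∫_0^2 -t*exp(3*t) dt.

-5*exp(6)/9 - 1/9

Integrate by parts once (u = t, dv = -exp(3*t) dt).
An antiderivative is F(t) = (-3*t + 1)*exp(3*t)/9.
Then F(2) - F(0) = (-5*exp(6)/9) - (1/9) = -5*exp(6)/9 - 1/9.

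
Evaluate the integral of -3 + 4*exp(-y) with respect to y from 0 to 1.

1 - 4*exp(-1)

An antiderivative is F(y) = -3*y - 4*exp(-y).
Then F(1) - F(0) = (-3 - 4*exp(-1)) - (-4) = 1 - 4*exp(-1).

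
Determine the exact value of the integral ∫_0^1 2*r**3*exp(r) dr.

12 - 4*E

Integrate by parts 3 times (u = r^3, dv = 2*exp(r) dr).
An antiderivative is F(r) = (2*r**3 - 6*r**2 + 12*r - 12)*exp(r).
Then F(1) - F(0) = (-4*E) - (-12) = 12 - 4*E.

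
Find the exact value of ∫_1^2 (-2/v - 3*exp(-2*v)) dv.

-2*log(2) - 3*exp(-2)/2 + 3*exp(-4)/2

An antiderivative is F(v) = -2*log(v) + 3*exp(-2*v)/2.
Then F(2) - F(1) = (-2*log(2) + 3*exp(-4)/2) - (3*exp(-2)/2) = -2*log(2) - 3*exp(-2)/2 + 3*exp(-4)/2.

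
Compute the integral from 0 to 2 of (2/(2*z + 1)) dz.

Let u = 2*z + 1, so du = 2 dz. When z = 0, u = 1; when z = 2, u = 5.
The integral becomes ∫ 1/u du from 1 to 5, with antiderivative log(u).
Back in z: F(z) = log(2*z + 1).
Then F(2) - F(0) = (log(5)) - (0) = log(5).

log(5)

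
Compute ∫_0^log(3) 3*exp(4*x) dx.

Let u = exp(x), so du = exp(x) dx. When x = 0, u = 1; when x = log(3), u = 3.
The integral becomes 3·∫ u**3 du from 1 to 3, with antiderivative 3*u**4/4.
Back in x: F(x) = 3*exp(4*x)/4.
Then F(log(3)) - F(0) = (243/4) - (3/4) = 60.

60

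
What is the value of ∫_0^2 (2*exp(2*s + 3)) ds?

Let u = 2*s + 3, so du = 2 ds. When s = 0, u = 3; when s = 2, u = 7.
The integral becomes ∫ exp(u) du from 3 to 7, with antiderivative exp(u).
Back in s: F(s) = exp(2*s + 3).
Then F(2) - F(0) = (exp(7)) - (exp(3)) = -exp(3) + exp(7).

-exp(3) + exp(7)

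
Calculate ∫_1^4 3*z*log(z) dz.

Integrate by parts once (u = ln z, dv = 3*z dz).
An antiderivative is F(z) = 3*z**2*(2*log(z) - 1)/4.
Then F(4) - F(1) = (-12 + 48*log(2)) - (-3/4) = -45/4 + 48*log(2).

-45/4 + 48*log(2)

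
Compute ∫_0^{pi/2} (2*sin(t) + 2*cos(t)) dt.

4

An antiderivative is F(t) = 2*sin(t) - 2*cos(t).
Then F(pi/2) - F(0) = (2) - (-2) = 4.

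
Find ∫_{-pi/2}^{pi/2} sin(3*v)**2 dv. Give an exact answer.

Use the identity sin^2(3*v) = (1 - cos(6*v))/2.
An antiderivative is F(v) = v/2 - sin(6*v)/12.
Then F(pi/2) - F(-pi/2) = (pi/4) - (-pi/4) = pi/2.

pi/2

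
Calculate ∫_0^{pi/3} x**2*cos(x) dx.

Integrate by parts twice (u = x^2, dv = cos(x) dx).
An antiderivative is F(x) = x**2*sin(x) + 2*x*cos(x) - 2*sin(x).
Then F(pi/3) - F(0) = (-sqrt(3) + sqrt(3)*pi**2/18 + pi/3) - (0) = -sqrt(3) + sqrt(3)*pi**2/18 + pi/3.

-sqrt(3) + sqrt(3)*pi**2/18 + pi/3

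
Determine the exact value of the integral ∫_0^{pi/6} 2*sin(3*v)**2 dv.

Use the identity sin^2(3*v) = (1 - cos(6*v))/2.
An antiderivative is F(v) = v - sin(6*v)/6.
Then F(pi/6) - F(0) = (pi/6) - (0) = pi/6.

pi/6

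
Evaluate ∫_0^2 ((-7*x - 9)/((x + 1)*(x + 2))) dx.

-5*log(2) - 2*log(3)

Factor the denominator: x**2 + 3*x + 2 = (x + 2)(x + 1).
Partial fractions: (-7*x - 9)/((x + 1)*(x + 2)) = -5/(x + 2) - 2/(x + 1).
An antiderivative is F(x) = -2*log(x + 1) - 5*log(x + 2).
Then F(2) - F(0) = (-10*log(2) - 2*log(3)) - (-log(32)) = -5*log(2) - 2*log(3).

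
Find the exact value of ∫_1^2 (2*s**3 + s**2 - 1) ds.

By the power rule, an antiderivative is F(s) = s**4/2 + s**3/3 - s.
Then F(2) - F(1) = (26/3) - (-1/6) = 53/6.

53/6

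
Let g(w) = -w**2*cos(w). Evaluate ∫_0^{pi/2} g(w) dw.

2 - pi**2/4

Integrate by parts twice (u = w^2, dv = -cos(w) dw).
An antiderivative is F(w) = -w**2*sin(w) - 2*w*cos(w) + 2*sin(w).
Then F(pi/2) - F(0) = (2 - pi**2/4) - (0) = 2 - pi**2/4.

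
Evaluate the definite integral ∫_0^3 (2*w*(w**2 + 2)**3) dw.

14625/4

Let u = w**2 + 2, so du = 2*w dw. When w = 0, u = 2; when w = 3, u = 11.
The integral becomes ∫ u**3 du from 2 to 11, with antiderivative u**4/4.
Back in w: F(w) = (w**2 + 2)**4/4.
Then F(3) - F(0) = (14641/4) - (4) = 14625/4.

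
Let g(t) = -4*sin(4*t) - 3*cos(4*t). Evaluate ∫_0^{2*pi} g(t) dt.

0

An antiderivative is F(t) = -3*sin(4*t)/4 + cos(4*t).
Then F(2*pi) - F(0) = (1) - (1) = 0.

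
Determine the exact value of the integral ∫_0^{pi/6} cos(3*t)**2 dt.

Use the identity cos^2(3*t) = (1 + cos(6*t))/2.
An antiderivative is F(t) = t/2 + sin(6*t)/12.
Then F(pi/6) - F(0) = (pi/12) - (0) = pi/12.

pi/12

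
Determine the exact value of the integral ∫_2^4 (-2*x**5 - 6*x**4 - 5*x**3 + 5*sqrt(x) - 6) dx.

-42296/15 - 20*sqrt(2)/3

By the power rule, an antiderivative is F(x) = -x**6/3 - 6*x**5/5 - 5*x**4/4 + 10*x**(3/2)/3 - 6*x.
Then F(4) - F(2) = (-43672/15) - (-1376/15 + 20*sqrt(2)/3) = -42296/15 - 20*sqrt(2)/3.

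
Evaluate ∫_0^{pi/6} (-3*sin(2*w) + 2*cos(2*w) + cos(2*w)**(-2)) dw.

-3/4 + sqrt(3)

An antiderivative is F(w) = sin(2*w) + 3*cos(2*w)/2 + tan(2*w)/2.
Then F(pi/6) - F(0) = (3/4 + sqrt(3)) - (3/2) = -3/4 + sqrt(3).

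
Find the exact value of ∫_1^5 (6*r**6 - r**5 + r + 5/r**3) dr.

By the power rule, an antiderivative is F(r) = 6*r**7/7 - r**6/6 + r**2/2 - 5/(2*r**2).
Then F(5) - F(1) = (13518229/210) - (-55/42) = 2253084/35.

2253084/35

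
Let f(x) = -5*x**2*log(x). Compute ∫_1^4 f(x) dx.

35 - 640*log(2)/3

Integrate by parts once (u = ln x, dv = -5*x**2 dx).
An antiderivative is F(x) = -5*x**3*(3*log(x) - 1)/9.
Then F(4) - F(1) = (320/9 - 640*log(2)/3) - (5/9) = 35 - 640*log(2)/3.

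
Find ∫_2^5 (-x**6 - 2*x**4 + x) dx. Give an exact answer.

-865839/70

By the power rule, an antiderivative is F(x) = -x**7/7 - 2*x**5/5 + x**2/2.
Then F(5) - F(2) = (-173575/14) - (-1018/35) = -865839/70.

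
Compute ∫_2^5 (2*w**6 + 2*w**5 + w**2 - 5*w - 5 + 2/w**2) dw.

1921077/70

By the power rule, an antiderivative is F(w) = 2*w**7/7 + w**6/3 + w**3/3 - 5*w**2/2 - 5*w - 2/w.
Then F(5) - F(2) = (1923847/70) - (277/7) = 1921077/70.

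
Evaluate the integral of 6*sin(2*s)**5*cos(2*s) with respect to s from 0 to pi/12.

1/128

Let u = sin(2*s), so du = 2*cos(2*s) ds. When s = 0, u = 0; when s = pi/12, u = 1/2.
The integral becomes 3·∫ u**5 du from 0 to 1/2, with antiderivative u**6/2.
Back in s: F(s) = sin(2*s)**6/2.
Then F(pi/12) - F(0) = (1/128) - (0) = 1/128.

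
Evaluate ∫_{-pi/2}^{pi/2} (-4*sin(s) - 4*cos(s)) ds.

An antiderivative is F(s) = -4*sin(s) + 4*cos(s).
Then F(pi/2) - F(-pi/2) = (-4) - (4) = -8.

-8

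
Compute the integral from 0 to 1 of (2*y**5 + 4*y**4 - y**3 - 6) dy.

By the power rule, an antiderivative is F(y) = y**6/3 + 4*y**5/5 - y**4/4 - 6*y.
Then F(1) - F(0) = (-307/60) - (0) = -307/60.

-307/60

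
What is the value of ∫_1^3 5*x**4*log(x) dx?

-242/5 + 243*log(3)

Integrate by parts once (u = ln x, dv = 5*x**4 dx).
An antiderivative is F(x) = x**5*(5*log(x) - 1)/5.
Then F(3) - F(1) = (-243/5 + 243*log(3)) - (-1/5) = -242/5 + 243*log(3).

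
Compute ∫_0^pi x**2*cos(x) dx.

-2*pi

Integrate by parts twice (u = x^2, dv = cos(x) dx).
An antiderivative is F(x) = x**2*sin(x) + 2*x*cos(x) - 2*sin(x).
Then F(pi) - F(0) = (-2*pi) - (0) = -2*pi.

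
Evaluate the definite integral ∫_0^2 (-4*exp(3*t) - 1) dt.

An antiderivative is F(t) = -4*exp(3*t)/3 - t.
Then F(2) - F(0) = (-4*exp(6)/3 - 2) - (-4/3) = -4*exp(6)/3 - 2/3.

-4*exp(6)/3 - 2/3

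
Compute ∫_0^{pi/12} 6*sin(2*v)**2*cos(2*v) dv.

1/8

Let u = sin(2*v), so du = 2*cos(2*v) dv. When v = 0, u = 0; when v = pi/12, u = 1/2.
The integral becomes 3·∫ u**2 du from 0 to 1/2, with antiderivative u**3.
Back in v: F(v) = sin(2*v)**3.
Then F(pi/12) - F(0) = (1/8) - (0) = 1/8.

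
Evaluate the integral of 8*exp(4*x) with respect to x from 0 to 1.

Let u = 4*x, so du = 4 dx. When x = 0, u = 0; when x = 1, u = 4.
The integral becomes 2·∫ exp(u) du from 0 to 4, with antiderivative 2*exp(u).
Back in x: F(x) = 2*exp(4*x).
Then F(1) - F(0) = (2*exp(4)) - (2) = -2 + 2*exp(4).

-2 + 2*exp(4)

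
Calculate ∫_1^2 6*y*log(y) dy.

Integrate by parts once (u = ln y, dv = 6*y dy).
An antiderivative is F(y) = 3*y**2*(2*log(y) - 1)/2.
Then F(2) - F(1) = (-6 + 12*log(2)) - (-3/2) = -9/2 + 12*log(2).

-9/2 + 12*log(2)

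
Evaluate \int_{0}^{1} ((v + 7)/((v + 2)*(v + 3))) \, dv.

-13*log(2) + 9*log(3)

Factor the denominator: v**2 + 5*v + 6 = (v + 3)(v + 2).
Partial fractions: (v + 7)/((v + 2)*(v + 3)) = -4/(v + 3) + 5/(v + 2).
An antiderivative is F(v) = 5*log(v + 2) - 4*log(v + 3).
Then F(1) - F(0) = (-8*log(2) + 5*log(3)) - (log(32/81)) = -13*log(2) + 9*log(3).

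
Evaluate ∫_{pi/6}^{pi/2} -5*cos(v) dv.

-5/2

An antiderivative is F(v) = -5*sin(v).
Then F(pi/2) - F(pi/6) = (-5) - (-5/2) = -5/2.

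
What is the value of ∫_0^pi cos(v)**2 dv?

pi/2

Use the identity cos^2(v) = (1 + cos(2*v))/2.
An antiderivative is F(v) = v/2 + sin(2*v)/4.
Then F(pi) - F(0) = (pi/2) - (0) = pi/2.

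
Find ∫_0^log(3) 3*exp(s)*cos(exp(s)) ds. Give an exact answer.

-3*sin(1) + 3*sin(3)

Let u = exp(s), so du = exp(s) ds. When s = 0, u = 1; when s = log(3), u = 3.
The integral becomes 3·∫ cos(u) du from 1 to 3, with antiderivative 3*sin(u).
Back in s: F(s) = 3*sin(exp(s)).
Then F(log(3)) - F(0) = (3*sin(3)) - (3*sin(1)) = -3*sin(1) + 3*sin(3).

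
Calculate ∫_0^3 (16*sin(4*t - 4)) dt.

Let u = 4*t - 4, so du = 4 dt. When t = 0, u = -4; when t = 3, u = 8.
The integral becomes 4·∫ sin(u) du from -4 to 8, with antiderivative -4*cos(u).
Back in t: F(t) = -4*cos(4*t - 4).
Then F(3) - F(0) = (-4*cos(8)) - (-4*cos(4)) = 4*cos(4) - 4*cos(8).

4*cos(4) - 4*cos(8)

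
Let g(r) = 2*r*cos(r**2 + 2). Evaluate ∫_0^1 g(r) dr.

Let u = r**2 + 2, so du = 2*r dr. When r = 0, u = 2; when r = 1, u = 3.
The integral becomes ∫ cos(u) du from 2 to 3, with antiderivative sin(u).
Back in r: F(r) = sin(r**2 + 2).
Then F(1) - F(0) = (sin(3)) - (sin(2)) = -sin(2) + sin(3).

-sin(2) + sin(3)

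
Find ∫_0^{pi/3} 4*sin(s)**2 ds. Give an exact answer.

Use the identity sin^2(s) = (1 - cos(2*s))/2.
An antiderivative is F(s) = 2*s - sin(2*s).
Then F(pi/3) - F(0) = (-sqrt(3)/2 + 2*pi/3) - (0) = -sqrt(3)/2 + 2*pi/3.

-sqrt(3)/2 + 2*pi/3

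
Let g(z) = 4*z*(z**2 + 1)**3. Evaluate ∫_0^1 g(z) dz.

15/2

Let u = z**2 + 1, so du = 2*z dz. When z = 0, u = 1; when z = 1, u = 2.
The integral becomes 2·∫ u**3 du from 1 to 2, with antiderivative u**4/2.
Back in z: F(z) = (z**2 + 1)**4/2.
Then F(1) - F(0) = (8) - (1/2) = 15/2.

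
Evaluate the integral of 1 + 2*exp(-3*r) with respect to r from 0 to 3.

An antiderivative is F(r) = r - 2*exp(-3*r)/3.
Then F(3) - F(0) = (3 - 2*exp(-9)/3) - (-2/3) = 11/3 - 2*exp(-9)/3.

11/3 - 2*exp(-9)/3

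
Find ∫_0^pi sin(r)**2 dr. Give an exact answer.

Use the identity sin^2(r) = (1 - cos(2*r))/2.
An antiderivative is F(r) = r/2 - sin(2*r)/4.
Then F(pi) - F(0) = (pi/2) - (0) = pi/2.

pi/2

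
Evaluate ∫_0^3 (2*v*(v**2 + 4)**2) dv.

711

Let u = v**2 + 4, so du = 2*v dv. When v = 0, u = 4; when v = 3, u = 13.
The integral becomes ∫ u**2 du from 4 to 13, with antiderivative u**3/3.
Back in v: F(v) = (v**2 + 4)**3/3.
Then F(3) - F(0) = (2197/3) - (64/3) = 711.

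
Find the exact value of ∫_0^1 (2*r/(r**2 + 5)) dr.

log(6/5)

Let u = r**2 + 5, so du = 2*r dr. When r = 0, u = 5; when r = 1, u = 6.
The integral becomes ∫ 1/u du from 5 to 6, with antiderivative log(u).
Back in r: F(r) = log(r**2 + 5).
Then F(1) - F(0) = (log(6)) - (log(5)) = log(6/5).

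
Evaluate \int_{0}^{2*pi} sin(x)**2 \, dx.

pi

Use the identity sin^2(x) = (1 - cos(2*x))/2.
An antiderivative is F(x) = x/2 - sin(2*x)/4.
Then F(2*pi) - F(0) = (pi) - (0) = pi.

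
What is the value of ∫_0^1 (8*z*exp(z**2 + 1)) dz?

Let u = z**2 + 1, so du = 2*z dz. When z = 0, u = 1; when z = 1, u = 2.
The integral becomes 4·∫ exp(u) du from 1 to 2, with antiderivative 4*exp(u).
Back in z: F(z) = 4*exp(z**2 + 1).
Then F(1) - F(0) = (4*exp(2)) - (4*exp(1)) = 4*exp(1)*(-1 + exp(1)).

4*E*(-1 + E)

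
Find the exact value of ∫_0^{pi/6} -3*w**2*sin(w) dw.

Integrate by parts twice (u = w^2, dv = -3*sin(w) dw).
An antiderivative is F(w) = 3*w**2*cos(w) - 6*w*sin(w) - 6*cos(w).
Then F(pi/6) - F(0) = (-3*sqrt(3) - pi/2 + sqrt(3)*pi**2/24) - (-6) = -3*sqrt(3) - pi/2 + sqrt(3)*pi**2/24 + 6.

-3*sqrt(3) - pi/2 + sqrt(3)*pi**2/24 + 6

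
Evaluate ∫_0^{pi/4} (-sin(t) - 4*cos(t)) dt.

-3*sqrt(2)/2 - 1

An antiderivative is F(t) = -4*sin(t) + cos(t).
Then F(pi/4) - F(0) = (-3*sqrt(2)/2) - (1) = -3*sqrt(2)/2 - 1.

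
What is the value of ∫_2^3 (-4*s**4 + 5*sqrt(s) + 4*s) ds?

By the power rule, an antiderivative is F(s) = -4*s**5/5 + 10*s**(3/2)/3 + 2*s**2.
Then F(3) - F(2) = (-882/5 + 10*sqrt(3)) - (-88/5 + 20*sqrt(2)/3) = -794/5 - 20*sqrt(2)/3 + 10*sqrt(3).

-794/5 - 20*sqrt(2)/3 + 10*sqrt(3)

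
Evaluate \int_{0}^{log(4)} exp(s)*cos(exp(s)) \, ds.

Let u = exp(s), so du = exp(s) ds. When s = 0, u = 1; when s = log(4), u = 4.
The integral becomes ∫ cos(u) du from 1 to 4, with antiderivative sin(u).
Back in s: F(s) = sin(exp(s)).
Then F(log(4)) - F(0) = (sin(4)) - (sin(1)) = -sin(1) + sin(4).

-sin(1) + sin(4)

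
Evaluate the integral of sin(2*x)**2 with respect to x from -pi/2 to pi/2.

pi/2

Use the identity sin^2(2*x) = (1 - cos(4*x))/2.
An antiderivative is F(x) = x/2 - sin(4*x)/8.
Then F(pi/2) - F(-pi/2) = (pi/4) - (-pi/4) = pi/2.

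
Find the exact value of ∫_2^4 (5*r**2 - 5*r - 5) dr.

160/3

By the power rule, an antiderivative is F(r) = 5*r**3/3 - 5*r**2/2 - 5*r.
Then F(4) - F(2) = (140/3) - (-20/3) = 160/3.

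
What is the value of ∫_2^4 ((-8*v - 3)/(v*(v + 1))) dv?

Factor the denominator: v**2 + v = (v + 1)v.
Partial fractions: (-8*v - 3)/(v*(v + 1)) = -5/(v + 1) - 3/v.
An antiderivative is F(v) = -3*log(v) - 5*log(v + 1).
Then F(4) - F(2) = (-5*log(5) - 6*log(2)) - (-5*log(3) - 3*log(2)) = -5*log(5) - 3*log(2) + 5*log(3).

-5*log(5) - 3*log(2) + 5*log(3)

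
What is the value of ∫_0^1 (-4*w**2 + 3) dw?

5/3

By the power rule, an antiderivative is F(w) = -4*w**3/3 + 3*w.
Then F(1) - F(0) = (5/3) - (0) = 5/3.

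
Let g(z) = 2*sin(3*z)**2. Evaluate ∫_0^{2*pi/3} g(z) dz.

Use the identity sin^2(3*z) = (1 - cos(6*z))/2.
An antiderivative is F(z) = z - sin(6*z)/6.
Then F(2*pi/3) - F(0) = (2*pi/3) - (0) = 2*pi/3.

2*pi/3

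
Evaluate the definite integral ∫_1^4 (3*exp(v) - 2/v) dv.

-3*exp(1) - log(16) + 3*exp(4)

An antiderivative is F(v) = 3*exp(v) - 2*log(v).
Then F(4) - F(1) = (-log(16) + 3*exp(4)) - (3*exp(1)) = -3*exp(1) - log(16) + 3*exp(4).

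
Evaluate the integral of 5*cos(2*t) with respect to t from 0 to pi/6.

An antiderivative is F(t) = 5*sin(2*t)/2.
Then F(pi/6) - F(0) = (5*sqrt(3)/4) - (0) = 5*sqrt(3)/4.

5*sqrt(3)/4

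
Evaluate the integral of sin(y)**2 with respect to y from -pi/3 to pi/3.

Use the identity sin^2(y) = (1 - cos(2*y))/2.
An antiderivative is F(y) = y/2 - sin(2*y)/4.
Then F(pi/3) - F(-pi/3) = (-sqrt(3)/8 + pi/6) - (-pi/6 + sqrt(3)/8) = -sqrt(3)/4 + pi/3.

-sqrt(3)/4 + pi/3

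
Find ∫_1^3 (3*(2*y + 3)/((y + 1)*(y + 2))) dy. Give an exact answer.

-3*log(3) + 3*log(2) + 3*log(5)

Factor the denominator: y**2 + 3*y + 2 = (y + 2)(y + 1).
Partial fractions: 3*(2*y + 3)/((y + 1)*(y + 2)) = 3/(y + 2) + 3/(y + 1).
An antiderivative is F(y) = 3*log(y + 1) + 3*log(y + 2).
Then F(3) - F(1) = (6*log(2) + 3*log(5)) - (3*log(2) + 3*log(3)) = -3*log(3) + 3*log(2) + 3*log(5).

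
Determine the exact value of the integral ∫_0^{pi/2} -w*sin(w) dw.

Integrate by parts once (u = w, dv = -sin(w) dw).
An antiderivative is F(w) = w*cos(w) - sin(w).
Then F(pi/2) - F(0) = (-1) - (0) = -1.

-1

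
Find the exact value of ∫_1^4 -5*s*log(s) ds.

75/4 - 80*log(2)

Integrate by parts once (u = ln s, dv = -5*s ds).
An antiderivative is F(s) = -5*s**2*(2*log(s) - 1)/4.
Then F(4) - F(1) = (20 - 80*log(2)) - (5/4) = 75/4 - 80*log(2).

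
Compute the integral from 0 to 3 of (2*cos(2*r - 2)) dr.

Let u = 2*r - 2, so du = 2 dr. When r = 0, u = -2; when r = 3, u = 4.
The integral becomes ∫ cos(u) du from -2 to 4, with antiderivative sin(u).
Back in r: F(r) = sin(2*r - 2).
Then F(3) - F(0) = (sin(4)) - (-sin(2)) = sin(4) + sin(2).

sin(4) + sin(2)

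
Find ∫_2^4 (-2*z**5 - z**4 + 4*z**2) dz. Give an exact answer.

By the power rule, an antiderivative is F(z) = -z**6/3 - z**5/5 + 4*z**3/3.
Then F(4) - F(2) = (-7424/5) - (-256/15) = -22016/15.

-22016/15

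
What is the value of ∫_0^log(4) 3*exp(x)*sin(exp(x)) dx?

3*cos(1) - 3*cos(4)

Let u = exp(x), so du = exp(x) dx. When x = 0, u = 1; when x = log(4), u = 4.
The integral becomes 3·∫ sin(u) du from 1 to 4, with antiderivative -3*cos(u).
Back in x: F(x) = -3*cos(exp(x)).
Then F(log(4)) - F(0) = (-3*cos(4)) - (-3*cos(1)) = 3*cos(1) - 3*cos(4).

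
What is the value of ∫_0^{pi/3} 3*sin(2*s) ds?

9/4

An antiderivative is F(s) = -3*cos(2*s)/2.
Then F(pi/3) - F(0) = (3/4) - (-3/2) = 9/4.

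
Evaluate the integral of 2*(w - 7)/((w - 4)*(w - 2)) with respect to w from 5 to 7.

-8*log(3) + 5*log(5)

Factor the denominator: w**2 - 6*w + 8 = (w - 2)(w - 4).
Partial fractions: 2*(w - 7)/((w - 4)*(w - 2)) = 5/(w - 2) - 3/(w - 4).
An antiderivative is F(w) = -3*log(w - 4) + 5*log(w - 2).
Then F(7) - F(5) = (-3*log(3) + 5*log(5)) - (5*log(3)) = -8*log(3) + 5*log(5).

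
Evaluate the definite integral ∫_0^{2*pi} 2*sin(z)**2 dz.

Use the identity sin^2(z) = (1 - cos(2*z))/2.
An antiderivative is F(z) = z - sin(2*z)/2.
Then F(2*pi) - F(0) = (2*pi) - (0) = 2*pi.

2*pi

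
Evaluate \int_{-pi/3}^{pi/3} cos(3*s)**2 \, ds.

pi/3

Use the identity cos^2(3*s) = (1 + cos(6*s))/2.
An antiderivative is F(s) = s/2 + sin(6*s)/12.
Then F(pi/3) - F(-pi/3) = (pi/6) - (-pi/6) = pi/3.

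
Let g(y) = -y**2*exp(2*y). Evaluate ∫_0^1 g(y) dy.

1/4 - exp(2)/4

Integrate by parts twice (u = y^2, dv = -exp(2*y) dy).
An antiderivative is F(y) = (-2*y**2 + 2*y - 1)*exp(2*y)/4.
Then F(1) - F(0) = (-exp(2)/4) - (-1/4) = 1/4 - exp(2)/4.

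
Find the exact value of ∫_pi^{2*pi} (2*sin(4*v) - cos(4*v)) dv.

An antiderivative is F(v) = -sin(4*v)/4 - cos(4*v)/2.
Then F(2*pi) - F(pi) = (-1/2) - (-1/2) = 0.

0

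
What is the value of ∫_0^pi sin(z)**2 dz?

Use the identity sin^2(z) = (1 - cos(2*z))/2.
An antiderivative is F(z) = z/2 - sin(2*z)/4.
Then F(pi) - F(0) = (pi/2) - (0) = pi/2.

pi/2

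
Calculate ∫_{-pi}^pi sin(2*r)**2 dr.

Use the identity sin^2(2*r) = (1 - cos(4*r))/2.
An antiderivative is F(r) = r/2 - sin(4*r)/8.
Then F(pi) - F(-pi) = (pi/2) - (-pi/2) = pi.

pi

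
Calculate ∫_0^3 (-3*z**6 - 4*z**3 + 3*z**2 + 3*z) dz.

By the power rule, an antiderivative is F(z) = -3*z**7/7 - z**4 + z**3 + 3*z**2/2.
Then F(3) - F(0) = (-13689/14) - (0) = -13689/14.

-13689/14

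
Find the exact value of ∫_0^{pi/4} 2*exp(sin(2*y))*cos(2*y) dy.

Let u = sin(2*y), so du = 2*cos(2*y) dy. When y = 0, u = 0; when y = pi/4, u = 1.
The integral becomes ∫ exp(u) du from 0 to 1, with antiderivative exp(u).
Back in y: F(y) = exp(sin(2*y)).
Then F(pi/4) - F(0) = (E) - (1) = -1 + E.

-1 + E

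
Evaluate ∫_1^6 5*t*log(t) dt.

-175/4 + 90*log(2) + 90*log(3)

Integrate by parts once (u = ln t, dv = 5*t dt).
An antiderivative is F(t) = 5*t**2*(2*log(t) - 1)/4.
Then F(6) - F(1) = (-45 + 90*log(2) + 90*log(3)) - (-5/4) = -175/4 + 90*log(2) + 90*log(3).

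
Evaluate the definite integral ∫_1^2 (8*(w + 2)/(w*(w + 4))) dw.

Factor the denominator: w**2 + 4*w = (w + 4)w.
Partial fractions: 8*(w + 2)/(w*(w + 4)) = 4/(w + 4) + 4/w.
An antiderivative is F(w) = 4*log(w) + 4*log(w + 4).
Then F(2) - F(1) = (4*log(3) + 8*log(2)) - (4*log(5)) = -4*log(5) + 4*log(3) + 8*log(2).

-4*log(5) + 4*log(3) + 8*log(2)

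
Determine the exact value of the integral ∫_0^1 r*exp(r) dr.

Integrate by parts once (u = r, dv = exp(r) dr).
An antiderivative is F(r) = (r - 1)*exp(r).
Then F(1) - F(0) = (0) - (-1) = 1.

1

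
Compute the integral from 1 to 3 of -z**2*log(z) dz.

Integrate by parts once (u = ln z, dv = -z**2 dz).
An antiderivative is F(z) = -z**3*(3*log(z) - 1)/9.
Then F(3) - F(1) = (3 - 9*log(3)) - (1/9) = 26/9 - 9*log(3).

26/9 - 9*log(3)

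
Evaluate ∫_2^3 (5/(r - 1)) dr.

log(32)

An antiderivative is F(r) = 5*log(r - 1).
Then F(3) - F(2) = (log(32)) - (0) = log(32).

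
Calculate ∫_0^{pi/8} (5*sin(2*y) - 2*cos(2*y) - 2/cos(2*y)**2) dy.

An antiderivative is F(y) = -sin(2*y) - 5*cos(2*y)/2 - tan(2*y).
Then F(pi/8) - F(0) = (-7*sqrt(2)/4 - 1) - (-5/2) = 3/2 - 7*sqrt(2)/4.

3/2 - 7*sqrt(2)/4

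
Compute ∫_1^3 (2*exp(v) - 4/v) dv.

-2*exp(1) - 4*log(3) + 2*exp(3)

An antiderivative is F(v) = 2*exp(v) - 4*log(v).
Then F(3) - F(1) = (-log(81) + 2*exp(3)) - (2*exp(1)) = -2*exp(1) - 4*log(3) + 2*exp(3).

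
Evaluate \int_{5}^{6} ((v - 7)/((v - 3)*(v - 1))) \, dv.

-4*log(2) - 2*log(3) + 3*log(5)

Factor the denominator: v**2 - 4*v + 3 = (v - 1)(v - 3).
Partial fractions: (v - 7)/((v - 3)*(v - 1)) = 3/(v - 1) - 2/(v - 3).
An antiderivative is F(v) = -2*log(v - 3) + 3*log(v - 1).
Then F(6) - F(5) = (-2*log(3) + 3*log(5)) - (log(16)) = -4*log(2) - 2*log(3) + 3*log(5).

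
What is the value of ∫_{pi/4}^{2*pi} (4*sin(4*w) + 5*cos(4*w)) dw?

An antiderivative is F(w) = 5*sin(4*w)/4 - cos(4*w).
Then F(2*pi) - F(pi/4) = (-1) - (1) = -2.

-2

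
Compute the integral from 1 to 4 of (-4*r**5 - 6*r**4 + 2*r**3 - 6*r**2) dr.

-39561/10

By the power rule, an antiderivative is F(r) = -2*r**6/3 - 6*r**5/5 + r**4/2 - 2*r**3.
Then F(4) - F(1) = (-59392/15) - (-101/30) = -39561/10.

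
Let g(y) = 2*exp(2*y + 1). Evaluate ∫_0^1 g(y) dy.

-exp(1) + exp(3)

Let u = 2*y + 1, so du = 2 dy. When y = 0, u = 1; when y = 1, u = 3.
The integral becomes ∫ exp(u) du from 1 to 3, with antiderivative exp(u).
Back in y: F(y) = exp(2*y + 1).
Then F(1) - F(0) = (exp(3)) - (exp(1)) = -exp(1) + exp(3).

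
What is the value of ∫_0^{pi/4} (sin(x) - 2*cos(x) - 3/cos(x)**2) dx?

An antiderivative is F(x) = -2*sin(x) - cos(x) - 3*tan(x).
Then F(pi/4) - F(0) = (-3 - 3*sqrt(2)/2) - (-1) = -3*sqrt(2)/2 - 2.

-3*sqrt(2)/2 - 2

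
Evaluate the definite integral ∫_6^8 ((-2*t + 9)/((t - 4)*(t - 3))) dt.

-3*log(5) + log(2) + 3*log(3)

Factor the denominator: t**2 - 7*t + 12 = (t - 3)(t - 4).
Partial fractions: (-2*t + 9)/((t - 4)*(t - 3)) = -3/(t - 3) + 1/(t - 4).
An antiderivative is F(t) = log(t - 4) - 3*log(t - 3).
Then F(8) - F(6) = (-3*log(5) + 2*log(2)) - (log(2/27)) = -3*log(5) + log(2) + 3*log(3).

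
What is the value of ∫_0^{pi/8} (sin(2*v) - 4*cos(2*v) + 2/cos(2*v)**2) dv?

3/2 - 5*sqrt(2)/4

An antiderivative is F(v) = -2*sin(2*v) - cos(2*v)/2 + tan(2*v).
Then F(pi/8) - F(0) = (1 - 5*sqrt(2)/4) - (-1/2) = 3/2 - 5*sqrt(2)/4.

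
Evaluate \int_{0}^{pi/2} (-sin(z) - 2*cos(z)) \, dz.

-3

An antiderivative is F(z) = -2*sin(z) + cos(z).
Then F(pi/2) - F(0) = (-2) - (1) = -3.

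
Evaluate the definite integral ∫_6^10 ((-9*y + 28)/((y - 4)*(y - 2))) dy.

Factor the denominator: y**2 - 6*y + 8 = (y - 2)(y - 4).
Partial fractions: (-9*y + 28)/((y - 4)*(y - 2)) = -5/(y - 2) - 4/(y - 4).
An antiderivative is F(y) = -4*log(y - 4) - 5*log(y - 2).
Then F(10) - F(6) = (-19*log(2) - 4*log(3)) - (-14*log(2)) = -4*log(3) - 5*log(2).

-4*log(3) - 5*log(2)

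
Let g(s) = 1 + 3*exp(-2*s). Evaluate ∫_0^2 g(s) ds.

7/2 - 3*exp(-4)/2

An antiderivative is F(s) = s - 3*exp(-2*s)/2.
Then F(2) - F(0) = (2 - 3*exp(-4)/2) - (-3/2) = 7/2 - 3*exp(-4)/2.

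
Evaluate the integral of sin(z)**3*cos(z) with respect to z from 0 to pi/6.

Let u = sin(z), so du = cos(z) dz. When z = 0, u = 0; when z = pi/6, u = 1/2.
The integral becomes ∫ u**3 du from 0 to 1/2, with antiderivative u**4/4.
Back in z: F(z) = sin(z)**4/4.
Then F(pi/6) - F(0) = (1/64) - (0) = 1/64.

1/64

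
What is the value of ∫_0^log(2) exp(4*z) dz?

15/4

Let u = exp(z), so du = exp(z) dz. When z = 0, u = 1; when z = log(2), u = 2.
The integral becomes ∫ u**3 du from 1 to 2, with antiderivative u**4/4.
Back in z: F(z) = exp(4*z)/4.
Then F(log(2)) - F(0) = (4) - (1/4) = 15/4.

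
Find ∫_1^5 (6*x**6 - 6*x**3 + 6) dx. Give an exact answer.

By the power rule, an antiderivative is F(x) = 6*x**7/7 - 3*x**4/2 + 6*x.
Then F(5) - F(1) = (924795/14) - (75/14) = 462360/7.

462360/7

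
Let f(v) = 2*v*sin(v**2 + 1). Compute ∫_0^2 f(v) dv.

Let u = v**2 + 1, so du = 2*v dv. When v = 0, u = 1; when v = 2, u = 5.
The integral becomes ∫ sin(u) du from 1 to 5, with antiderivative -cos(u).
Back in v: F(v) = -cos(v**2 + 1).
Then F(2) - F(0) = (-cos(5)) - (-cos(1)) = -cos(5) + cos(1).

-cos(5) + cos(1)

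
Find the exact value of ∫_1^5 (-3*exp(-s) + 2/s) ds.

An antiderivative is F(s) = 2*log(s) + 3*exp(-s).
Then F(5) - F(1) = (3*exp(-5) + 2*log(5)) - (3*exp(-1)) = -3*exp(-1) + 3*exp(-5) + 2*log(5).

-3*exp(-1) + 3*exp(-5) + 2*log(5)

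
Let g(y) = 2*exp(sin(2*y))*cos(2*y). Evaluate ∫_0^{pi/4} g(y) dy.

Let u = sin(2*y), so du = 2*cos(2*y) dy. When y = 0, u = 0; when y = pi/4, u = 1.
The integral becomes ∫ exp(u) du from 0 to 1, with antiderivative exp(u).
Back in y: F(y) = exp(sin(2*y)).
Then F(pi/4) - F(0) = (E) - (1) = -1 + E.

-1 + E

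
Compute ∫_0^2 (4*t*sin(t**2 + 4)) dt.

Let u = t**2 + 4, so du = 2*t dt. When t = 0, u = 4; when t = 2, u = 8.
The integral becomes 2·∫ sin(u) du from 4 to 8, with antiderivative -2*cos(u).
Back in t: F(t) = -2*cos(t**2 + 4).
Then F(2) - F(0) = (-2*cos(8)) - (-2*cos(4)) = 2*cos(4) - 2*cos(8).

2*cos(4) - 2*cos(8)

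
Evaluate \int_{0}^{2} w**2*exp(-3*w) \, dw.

2/27 - 50*exp(-6)/27

Integrate by parts twice (u = w^2, dv = exp(-3*w) dw).
An antiderivative is F(w) = (-9*w**2 - 6*w - 2)*exp(-3*w)/27.
Then F(2) - F(0) = (-50*exp(-6)/27) - (-2/27) = 2/27 - 50*exp(-6)/27.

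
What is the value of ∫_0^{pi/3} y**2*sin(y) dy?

-1 - pi**2/18 + sqrt(3)*pi/3

Integrate by parts twice (u = y^2, dv = sin(y) dy).
An antiderivative is F(y) = -y**2*cos(y) + 2*y*sin(y) + 2*cos(y).
Then F(pi/3) - F(0) = (-pi**2/18 + 1 + sqrt(3)*pi/3) - (2) = -1 - pi**2/18 + sqrt(3)*pi/3.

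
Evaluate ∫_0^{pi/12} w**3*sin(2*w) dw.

Integrate by parts 3 times (u = w^3, dv = sin(2*w) dw).
An antiderivative is F(w) = -w**3*cos(2*w)/2 + 3*w**2*sin(2*w)/4 + 3*w*cos(2*w)/4 - 3*sin(2*w)/8.
Then F(pi/12) - F(0) = (-3/16 - sqrt(3)*pi**3/6912 + pi**2/384 + sqrt(3)*pi/32) - (0) = -3/16 - sqrt(3)*pi**3/6912 + pi**2/384 + sqrt(3)*pi/32.

-3/16 - sqrt(3)*pi**3/6912 + pi**2/384 + sqrt(3)*pi/32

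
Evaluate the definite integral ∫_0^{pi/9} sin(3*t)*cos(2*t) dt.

-cos(pi/9)/2 + sin(pi/18)/10 + 3/5

Use the identity sin(3*t)cos(2*t) = [sin(5*t) + sin(t)]/2.
An antiderivative is F(t) = -cos(t)/2 - cos(5*t)/10.
Then F(pi/9) - F(0) = (-cos(pi/9)/2 + sin(pi/18)/10) - (-3/5) = -cos(pi/9)/2 + sin(pi/18)/10 + 3/5.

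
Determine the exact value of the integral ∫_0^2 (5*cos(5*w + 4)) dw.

Let u = 5*w + 4, so du = 5 dw. When w = 0, u = 4; when w = 2, u = 14.
The integral becomes ∫ cos(u) du from 4 to 14, with antiderivative sin(u).
Back in w: F(w) = sin(5*w + 4).
Then F(2) - F(0) = (sin(14)) - (sin(4)) = -sin(4) + sin(14).

-sin(4) + sin(14)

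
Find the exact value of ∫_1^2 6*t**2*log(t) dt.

Integrate by parts once (u = ln t, dv = 6*t**2 dt).
An antiderivative is F(t) = 2*t**3*(3*log(t) - 1)/3.
Then F(2) - F(1) = (-16/3 + 16*log(2)) - (-2/3) = -14/3 + 16*log(2).

-14/3 + 16*log(2)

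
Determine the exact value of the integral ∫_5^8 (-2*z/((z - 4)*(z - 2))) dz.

Factor the denominator: z**2 - 6*z + 8 = (z - 2)(z - 4).
Partial fractions: -2*z/((z - 4)*(z - 2)) = 2/(z - 2) - 4/(z - 4).
An antiderivative is F(z) = -4*log(z - 4) + 2*log(z - 2).
Then F(8) - F(5) = (log(9/64)) - (log(9)) = -log(64).

-log(64)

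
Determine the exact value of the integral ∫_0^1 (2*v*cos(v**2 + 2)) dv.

Let u = v**2 + 2, so du = 2*v dv. When v = 0, u = 2; when v = 1, u = 3.
The integral becomes ∫ cos(u) du from 2 to 3, with antiderivative sin(u).
Back in v: F(v) = sin(v**2 + 2).
Then F(1) - F(0) = (sin(3)) - (sin(2)) = -sin(2) + sin(3).

-sin(2) + sin(3)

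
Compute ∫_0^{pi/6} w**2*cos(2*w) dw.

-sqrt(3)/8 + sqrt(3)*pi**2/144 + pi/24

Integrate by parts twice (u = w^2, dv = cos(2*w) dw).
An antiderivative is F(w) = w**2*sin(2*w)/2 + w*cos(2*w)/2 - sin(2*w)/4.
Then F(pi/6) - F(0) = (-sqrt(3)/8 + sqrt(3)*pi**2/144 + pi/24) - (0) = -sqrt(3)/8 + sqrt(3)*pi**2/144 + pi/24.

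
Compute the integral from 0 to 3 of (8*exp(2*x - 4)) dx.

-(4 - 4*exp(6))*exp(-4)

Let u = 2*x - 4, so du = 2 dx. When x = 0, u = -4; when x = 3, u = 2.
The integral becomes 4·∫ exp(u) du from -4 to 2, with antiderivative 4*exp(u).
Back in x: F(x) = 4*exp(2*x - 4).
Then F(3) - F(0) = (4*exp(2)) - (4*exp(-4)) = -(4 - 4*exp(6))*exp(-4).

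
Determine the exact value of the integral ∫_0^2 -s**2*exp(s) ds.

2 - 2*exp(2)

Integrate by parts twice (u = s^2, dv = -exp(s) ds).
An antiderivative is F(s) = (-s**2 + 2*s - 2)*exp(s).
Then F(2) - F(0) = (-2*exp(2)) - (-2) = 2 - 2*exp(2).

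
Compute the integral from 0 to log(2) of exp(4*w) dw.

15/4

Let u = exp(w), so du = exp(w) dw. When w = 0, u = 1; when w = log(2), u = 2.
The integral becomes ∫ u**3 du from 1 to 2, with antiderivative u**4/4.
Back in w: F(w) = exp(4*w)/4.
Then F(log(2)) - F(0) = (4) - (1/4) = 15/4.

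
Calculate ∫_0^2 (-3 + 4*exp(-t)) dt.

An antiderivative is F(t) = -3*t - 4*exp(-t).
Then F(2) - F(0) = (-6 - 4*exp(-2)) - (-4) = -2 - 4*exp(-2).

-2 - 4*exp(-2)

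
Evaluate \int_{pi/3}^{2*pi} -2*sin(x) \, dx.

1

An antiderivative is F(x) = 2*cos(x).
Then F(2*pi) - F(pi/3) = (2) - (1) = 1.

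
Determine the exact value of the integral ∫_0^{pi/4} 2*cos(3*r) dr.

An antiderivative is F(r) = 2*sin(3*r)/3.
Then F(pi/4) - F(0) = (sqrt(2)/3) - (0) = sqrt(2)/3.

sqrt(2)/3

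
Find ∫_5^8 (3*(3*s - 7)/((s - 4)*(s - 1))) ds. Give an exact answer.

2*log(2) + 4*log(7)

Factor the denominator: s**2 - 5*s + 4 = (s - 1)(s - 4).
Partial fractions: 3*(3*s - 7)/((s - 4)*(s - 1)) = 4/(s - 1) + 5/(s - 4).
An antiderivative is F(s) = 5*log(s - 4) + 4*log(s - 1).
Then F(8) - F(5) = (10*log(2) + 4*log(7)) - (8*log(2)) = 2*log(2) + 4*log(7).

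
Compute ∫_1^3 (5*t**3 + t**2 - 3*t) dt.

290/3

By the power rule, an antiderivative is F(t) = 5*t**4/4 + t**3/3 - 3*t**2/2.
Then F(3) - F(1) = (387/4) - (1/12) = 290/3.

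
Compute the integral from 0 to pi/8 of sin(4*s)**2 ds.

pi/16

Use the identity sin^2(4*s) = (1 - cos(8*s))/2.
An antiderivative is F(s) = s/2 - sin(8*s)/16.
Then F(pi/8) - F(0) = (pi/16) - (0) = pi/16.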